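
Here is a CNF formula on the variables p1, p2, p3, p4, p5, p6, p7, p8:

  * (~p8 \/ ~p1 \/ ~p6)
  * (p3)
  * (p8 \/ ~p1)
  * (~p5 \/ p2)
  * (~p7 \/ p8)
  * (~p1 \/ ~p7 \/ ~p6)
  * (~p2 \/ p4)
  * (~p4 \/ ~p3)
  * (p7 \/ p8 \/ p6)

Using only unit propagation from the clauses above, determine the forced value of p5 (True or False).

False

(p3) stands alone — p3 = True.
(~p3 \/ ~p4) with p3 = True leaves only ~p4, so p4 = False.
(~p2 \/ p4): since p4 = False, the clause reduces to (~p2). p2 = False.
(p2 \/ ~p5): since p2 = False, the clause reduces to (~p5). p5 = False.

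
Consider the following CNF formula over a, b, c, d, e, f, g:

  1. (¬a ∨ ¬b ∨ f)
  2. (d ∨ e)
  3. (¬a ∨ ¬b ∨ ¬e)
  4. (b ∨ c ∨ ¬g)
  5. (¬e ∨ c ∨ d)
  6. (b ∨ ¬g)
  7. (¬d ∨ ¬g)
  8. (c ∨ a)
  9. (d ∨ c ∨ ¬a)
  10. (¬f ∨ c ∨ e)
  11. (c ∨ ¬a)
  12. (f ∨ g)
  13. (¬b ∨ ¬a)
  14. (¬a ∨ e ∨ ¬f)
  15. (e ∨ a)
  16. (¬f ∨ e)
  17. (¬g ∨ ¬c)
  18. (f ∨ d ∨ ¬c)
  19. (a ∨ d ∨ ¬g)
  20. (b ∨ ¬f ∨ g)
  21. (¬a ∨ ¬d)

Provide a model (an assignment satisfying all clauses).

a=False  b=True  c=True  d=True  e=True  f=True  g=False

Try a = False.
  then c is forced to True.
  then e is forced to True.
  then g is forced to False.
  then f is forced to True.
  then b is forced to True.
d is now unconstrained; take d = True.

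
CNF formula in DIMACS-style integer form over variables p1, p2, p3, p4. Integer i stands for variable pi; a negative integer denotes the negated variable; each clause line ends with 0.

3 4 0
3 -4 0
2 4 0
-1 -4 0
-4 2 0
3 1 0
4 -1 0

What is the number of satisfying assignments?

2

Satisfying assignments:
  p1=0 p2=1 p3=1 p4=0
  p1=0 p2=1 p3=1 p4=1
That's 2 in total.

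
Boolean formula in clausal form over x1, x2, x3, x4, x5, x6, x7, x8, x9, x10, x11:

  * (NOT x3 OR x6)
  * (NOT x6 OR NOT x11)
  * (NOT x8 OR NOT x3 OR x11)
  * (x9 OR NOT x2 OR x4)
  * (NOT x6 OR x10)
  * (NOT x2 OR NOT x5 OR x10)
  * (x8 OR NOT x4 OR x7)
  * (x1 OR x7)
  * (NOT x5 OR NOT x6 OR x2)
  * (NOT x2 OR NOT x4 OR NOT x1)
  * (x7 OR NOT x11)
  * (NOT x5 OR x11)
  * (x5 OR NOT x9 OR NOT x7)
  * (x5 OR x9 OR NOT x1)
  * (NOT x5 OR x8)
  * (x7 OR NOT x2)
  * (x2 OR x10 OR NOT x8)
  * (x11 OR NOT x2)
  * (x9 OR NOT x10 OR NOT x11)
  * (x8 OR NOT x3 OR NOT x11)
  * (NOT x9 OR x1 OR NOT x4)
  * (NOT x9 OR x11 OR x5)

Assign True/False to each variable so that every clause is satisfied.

x1=0  x2=0  x3=0  x4=0  x5=0  x6=0  x7=1  x8=0  x9=0  x10=0  x11=1

Check each clause:
  1. (NOT x3 OR x6) — NOT x3 is true.
  2. (NOT x6 OR NOT x11) — NOT x6 is true.
  3. (x11 OR NOT x8 OR NOT x3) — NOT x8 is true.
  4. (x9 OR x4 OR NOT x2) — NOT x2 is true.
  5. (NOT x6 OR x10) — NOT x6 is true.
  6. (x10 OR NOT x2 OR NOT x5) — NOT x5 is true.
  7. (NOT x4 OR x7 OR x8) — NOT x4 is true.
  8. (x1 OR x7) — x7 is true.
  9. (NOT x5 OR NOT x6 OR x2) — NOT x6 is true.
  10. (NOT x2 OR NOT x4 OR NOT x1) — NOT x4 is true.
  11. (NOT x11 OR x7) — x7 is true.
  12. (NOT x5 OR x11) — x11 is true.
  13. (x5 OR NOT x9 OR NOT x7) — NOT x9 is true.
  14. (x5 OR x9 OR NOT x1) — NOT x1 is true.
  15. (NOT x5 OR x8) — NOT x5 is true.
  16. (NOT x2 OR x7) — NOT x2 is true.
  17. (x2 OR x10 OR NOT x8) — NOT x8 is true.
  18. (x11 OR NOT x2) — x11 is true.
  19. (x9 OR NOT x11 OR NOT x10) — NOT x10 is true.
  20. (NOT x3 OR NOT x11 OR x8) — NOT x3 is true.
  21. (NOT x4 OR x1 OR NOT x9) — NOT x4 is true.
  22. (NOT x9 OR x11 OR x5) — x11 is true.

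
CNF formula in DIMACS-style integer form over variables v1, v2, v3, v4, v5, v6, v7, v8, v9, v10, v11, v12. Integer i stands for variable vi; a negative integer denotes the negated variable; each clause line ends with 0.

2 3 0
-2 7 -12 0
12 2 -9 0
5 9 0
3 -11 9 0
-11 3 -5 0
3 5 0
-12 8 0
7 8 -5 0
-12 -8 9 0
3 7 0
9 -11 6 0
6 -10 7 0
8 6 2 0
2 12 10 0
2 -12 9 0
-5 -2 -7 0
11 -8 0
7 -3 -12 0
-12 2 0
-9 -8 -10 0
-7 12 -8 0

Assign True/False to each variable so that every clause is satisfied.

v1=False, v2=True, v3=True, v4=True, v5=True, v6=True, v7=False, v8=True, v9=False, v10=False, v11=True, v12=False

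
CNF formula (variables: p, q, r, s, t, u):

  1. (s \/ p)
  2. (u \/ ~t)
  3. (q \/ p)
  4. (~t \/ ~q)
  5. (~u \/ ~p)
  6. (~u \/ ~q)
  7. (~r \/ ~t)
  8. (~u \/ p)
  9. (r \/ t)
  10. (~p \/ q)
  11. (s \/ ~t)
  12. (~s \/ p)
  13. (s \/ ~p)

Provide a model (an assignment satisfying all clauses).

p = True, q = True, r = True, s = True, t = False, u = False

Check each clause:
  1. (p \/ s) — p is true.
  2. (~t \/ u) — ~t is true.
  3. (q \/ p) — p is true.
  4. (~q \/ ~t) — ~t is true.
  5. (~p \/ ~u) — ~u is true.
  6. (~u \/ ~q) — ~u is true.
  7. (~r \/ ~t) — ~t is true.
  8. (p \/ ~u) — p is true.
  9. (r \/ t) — r is true.
  10. (~p \/ q) — q is true.
  11. (~t \/ s) — ~t is true.
  12. (p \/ ~s) — p is true.
  13. (~p \/ s) — s is true.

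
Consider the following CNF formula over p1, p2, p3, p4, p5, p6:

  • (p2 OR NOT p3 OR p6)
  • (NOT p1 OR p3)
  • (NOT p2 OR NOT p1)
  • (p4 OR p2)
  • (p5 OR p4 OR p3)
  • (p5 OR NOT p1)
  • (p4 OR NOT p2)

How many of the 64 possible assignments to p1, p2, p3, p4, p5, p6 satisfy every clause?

15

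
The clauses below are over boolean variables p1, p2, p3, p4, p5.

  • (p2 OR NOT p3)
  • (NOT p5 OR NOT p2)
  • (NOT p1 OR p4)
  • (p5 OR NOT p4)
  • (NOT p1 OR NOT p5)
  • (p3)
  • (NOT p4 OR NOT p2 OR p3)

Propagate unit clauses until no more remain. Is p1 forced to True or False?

False

(p3) is a unit clause: p3 = True.
(p2 OR NOT p3) with p3 = True leaves only p2, so p2 = True.
In (NOT p2 OR NOT p5), NOT p2 is now false; NOT p5 must hold, so p5 = False.
From (p5 OR NOT p4) and p5 = False: p4 = False.
From (NOT p1 OR p4) and p4 = False: p1 = False.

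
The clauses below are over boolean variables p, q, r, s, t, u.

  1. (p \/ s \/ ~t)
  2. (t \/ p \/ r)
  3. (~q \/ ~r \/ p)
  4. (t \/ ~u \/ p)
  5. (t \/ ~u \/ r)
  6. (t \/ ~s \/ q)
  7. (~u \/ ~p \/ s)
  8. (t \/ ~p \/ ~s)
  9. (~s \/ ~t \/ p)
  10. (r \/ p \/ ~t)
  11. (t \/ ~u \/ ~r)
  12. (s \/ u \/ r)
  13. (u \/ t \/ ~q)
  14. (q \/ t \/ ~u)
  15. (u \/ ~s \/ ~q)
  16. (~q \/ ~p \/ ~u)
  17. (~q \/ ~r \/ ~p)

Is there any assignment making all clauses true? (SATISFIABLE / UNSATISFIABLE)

Branch on p: take p = False.
Branch on q: take q = False.
Set r = True and propagate.
For the remaining variables, s = False, t = False, u = False works.
Every clause has at least one true literal under this assignment.
So p=F, q=F, r=T, s=F, t=F, u=F is a satisfying assignment.

SATISFIABLE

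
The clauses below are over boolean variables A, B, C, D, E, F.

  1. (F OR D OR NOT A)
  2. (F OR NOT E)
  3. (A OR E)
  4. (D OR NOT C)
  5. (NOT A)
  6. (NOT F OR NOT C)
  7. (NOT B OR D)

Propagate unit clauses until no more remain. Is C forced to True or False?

False

(NOT A) is a unit clause: A = False.
(E OR A) with A = False leaves only E, so E = True.
(NOT E OR F) with E = True leaves only F, so F = True.
In (NOT F OR NOT C), NOT F is now false; NOT C must hold, so C = False.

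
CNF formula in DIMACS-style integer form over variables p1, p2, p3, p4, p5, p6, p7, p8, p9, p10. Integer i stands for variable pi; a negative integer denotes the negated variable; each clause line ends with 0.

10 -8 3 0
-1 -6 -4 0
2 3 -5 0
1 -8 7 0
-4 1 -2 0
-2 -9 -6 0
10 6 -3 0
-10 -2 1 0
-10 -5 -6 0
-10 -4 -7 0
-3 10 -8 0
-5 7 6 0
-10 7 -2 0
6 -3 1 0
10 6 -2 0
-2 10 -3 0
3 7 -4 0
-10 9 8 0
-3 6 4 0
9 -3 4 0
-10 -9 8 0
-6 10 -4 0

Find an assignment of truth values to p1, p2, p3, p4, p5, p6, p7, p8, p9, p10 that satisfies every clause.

p5 occurs only negated in the remaining clauses — set p5 = False.
Set p1 = False and propagate.
Try p2 = True.
  then p4 is forced to False.
  then p10 is forced to False.
  then p6 is forced to True.
  then p9 is forced to False.
  then p3 is forced to False.
  then p8 is forced to False.
p7 is now unconstrained; take p7 = False.
Every clause has at least one true literal under this assignment.

p1=False, p2=True, p3=False, p4=False, p5=False, p6=True, p7=False, p8=False, p9=False, p10=False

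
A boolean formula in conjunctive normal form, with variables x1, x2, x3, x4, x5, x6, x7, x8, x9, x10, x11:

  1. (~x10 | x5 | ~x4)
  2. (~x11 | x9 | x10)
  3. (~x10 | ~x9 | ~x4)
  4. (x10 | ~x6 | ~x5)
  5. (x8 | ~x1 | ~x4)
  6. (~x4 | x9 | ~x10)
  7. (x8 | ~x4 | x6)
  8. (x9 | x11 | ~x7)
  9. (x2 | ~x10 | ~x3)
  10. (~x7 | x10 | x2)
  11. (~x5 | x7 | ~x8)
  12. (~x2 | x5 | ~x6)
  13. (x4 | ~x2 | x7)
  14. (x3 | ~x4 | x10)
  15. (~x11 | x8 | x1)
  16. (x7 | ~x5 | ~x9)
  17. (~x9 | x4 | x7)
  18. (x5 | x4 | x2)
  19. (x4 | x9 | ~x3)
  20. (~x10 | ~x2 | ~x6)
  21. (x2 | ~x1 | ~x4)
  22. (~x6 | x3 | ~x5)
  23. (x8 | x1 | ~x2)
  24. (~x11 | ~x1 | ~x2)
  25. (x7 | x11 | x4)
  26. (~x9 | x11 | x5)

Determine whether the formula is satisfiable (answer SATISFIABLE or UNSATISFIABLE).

SATISFIABLE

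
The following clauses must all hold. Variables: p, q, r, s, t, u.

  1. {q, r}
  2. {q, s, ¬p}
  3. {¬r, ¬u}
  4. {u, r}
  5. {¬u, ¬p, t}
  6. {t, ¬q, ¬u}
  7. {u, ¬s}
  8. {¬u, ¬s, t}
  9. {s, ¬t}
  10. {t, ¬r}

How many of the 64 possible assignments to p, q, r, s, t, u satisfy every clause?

The models are:
  p=F q=T r=F s=T t=T u=T
  p=T q=T r=F s=T t=T u=T
That's 2 in total.

2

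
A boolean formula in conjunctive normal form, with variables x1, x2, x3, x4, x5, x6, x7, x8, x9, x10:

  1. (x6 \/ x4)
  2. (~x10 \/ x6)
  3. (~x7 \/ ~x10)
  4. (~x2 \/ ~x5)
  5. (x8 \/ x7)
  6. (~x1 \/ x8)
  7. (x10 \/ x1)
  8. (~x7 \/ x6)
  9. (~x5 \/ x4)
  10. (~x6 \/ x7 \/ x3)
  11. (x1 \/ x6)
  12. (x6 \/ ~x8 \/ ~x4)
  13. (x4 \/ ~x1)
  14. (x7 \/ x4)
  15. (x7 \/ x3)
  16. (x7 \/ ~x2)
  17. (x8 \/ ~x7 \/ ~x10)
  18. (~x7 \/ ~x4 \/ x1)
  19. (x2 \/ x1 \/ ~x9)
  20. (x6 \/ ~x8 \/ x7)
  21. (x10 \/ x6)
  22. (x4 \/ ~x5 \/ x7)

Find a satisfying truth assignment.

x1=1, x2=0, x3=1, x4=1, x5=0, x6=1, x7=0, x8=1, x9=0, x10=1

Check each clause:
  1. (x4 \/ x6) — x4 is true.
  2. (~x10 \/ x6) — x6 is true.
  3. (~x10 \/ ~x7) — ~x7 is true.
  4. (~x5 \/ ~x2) — ~x5 is true.
  5. (x7 \/ x8) — x8 is true.
  6. (x8 \/ ~x1) — x8 is true.
  7. (x10 \/ x1) — x1 is true.
  8. (x6 \/ ~x7) — ~x7 is true.
  9. (x4 \/ ~x5) — ~x5 is true.
  10. (x3 \/ ~x6 \/ x7) — x3 is true.
  11. (x6 \/ x1) — x1 is true.
  12. (~x8 \/ ~x4 \/ x6) — x6 is true.
  13. (x4 \/ ~x1) — x4 is true.
  14. (x4 \/ x7) — x4 is true.
  15. (x3 \/ x7) — x3 is true.
  16. (~x2 \/ x7) — ~x2 is true.
  17. (x8 \/ ~x7 \/ ~x10) — x8 is true.
  18. (x1 \/ ~x7 \/ ~x4) — x1 is true.
  19. (~x9 \/ x1 \/ x2) — x1 is true.
  20. (x7 \/ ~x8 \/ x6) — x6 is true.
  21. (x6 \/ x10) — x10 is true.
  22. (x7 \/ ~x5 \/ x4) — ~x5 is true.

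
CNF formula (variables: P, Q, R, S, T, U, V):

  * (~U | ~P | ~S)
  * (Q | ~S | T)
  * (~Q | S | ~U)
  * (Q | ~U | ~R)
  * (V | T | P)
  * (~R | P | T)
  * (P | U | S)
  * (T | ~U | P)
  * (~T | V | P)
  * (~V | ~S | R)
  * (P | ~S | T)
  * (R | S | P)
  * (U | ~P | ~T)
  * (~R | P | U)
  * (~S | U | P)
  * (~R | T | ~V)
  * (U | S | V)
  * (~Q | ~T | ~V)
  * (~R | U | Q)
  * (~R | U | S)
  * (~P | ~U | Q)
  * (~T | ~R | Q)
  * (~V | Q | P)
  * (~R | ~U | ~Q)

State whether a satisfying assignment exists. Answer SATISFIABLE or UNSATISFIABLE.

Set P = True and propagate.
Branch on Q: take Q = True.
For the remaining variables, R = False, S = False, T = False, U = False, V = True works.
So P=True  Q=True  R=False  S=False  T=False  U=False  V=True is a satisfying assignment.

SATISFIABLE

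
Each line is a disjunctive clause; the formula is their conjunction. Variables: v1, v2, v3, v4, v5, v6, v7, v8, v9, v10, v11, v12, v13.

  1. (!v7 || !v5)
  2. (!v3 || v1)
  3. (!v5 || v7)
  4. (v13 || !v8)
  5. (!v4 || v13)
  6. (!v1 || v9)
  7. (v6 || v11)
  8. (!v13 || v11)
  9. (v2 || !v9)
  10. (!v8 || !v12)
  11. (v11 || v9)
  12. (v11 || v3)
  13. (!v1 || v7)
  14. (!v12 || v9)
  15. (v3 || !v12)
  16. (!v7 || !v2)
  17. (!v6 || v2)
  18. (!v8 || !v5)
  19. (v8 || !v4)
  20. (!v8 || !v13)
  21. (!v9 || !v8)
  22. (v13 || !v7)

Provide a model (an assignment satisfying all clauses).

v1=F, v2=T, v3=F, v4=F, v5=F, v6=T, v7=F, v8=F, v9=T, v10=F, v11=T, v12=F, v13=T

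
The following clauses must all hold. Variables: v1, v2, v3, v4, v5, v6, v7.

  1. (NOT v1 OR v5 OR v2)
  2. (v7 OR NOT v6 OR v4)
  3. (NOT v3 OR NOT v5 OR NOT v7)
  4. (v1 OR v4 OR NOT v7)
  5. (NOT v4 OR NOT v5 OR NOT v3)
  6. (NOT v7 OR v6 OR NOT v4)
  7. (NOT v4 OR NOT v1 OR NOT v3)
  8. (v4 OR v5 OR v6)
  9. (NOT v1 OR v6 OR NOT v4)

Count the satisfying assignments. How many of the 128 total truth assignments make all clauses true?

Split on v4, then v1.
  v4=T, v1=T: v7 free; 3 ways for (v2,v3,v5,v6) × 2^1 = 6.
  v4=T, v1=F: v2 free; 9 ways for (v3,v5,v6,v7) × 2^1 = 18.
  v4=F, v1=T: 10 of the 32 assignments to (v2,v3,v5,v6,v7) work.
  v4=F, v1=F: remaining (v2,v3,v5,v6,v7) ∈ {(F,F,T,F,F); (F,T,T,F,F); (T,F,T,F,F); (T,T,T,F,F)} — 4.
Total: 6 + 18 + 10 + 4 = 38.

38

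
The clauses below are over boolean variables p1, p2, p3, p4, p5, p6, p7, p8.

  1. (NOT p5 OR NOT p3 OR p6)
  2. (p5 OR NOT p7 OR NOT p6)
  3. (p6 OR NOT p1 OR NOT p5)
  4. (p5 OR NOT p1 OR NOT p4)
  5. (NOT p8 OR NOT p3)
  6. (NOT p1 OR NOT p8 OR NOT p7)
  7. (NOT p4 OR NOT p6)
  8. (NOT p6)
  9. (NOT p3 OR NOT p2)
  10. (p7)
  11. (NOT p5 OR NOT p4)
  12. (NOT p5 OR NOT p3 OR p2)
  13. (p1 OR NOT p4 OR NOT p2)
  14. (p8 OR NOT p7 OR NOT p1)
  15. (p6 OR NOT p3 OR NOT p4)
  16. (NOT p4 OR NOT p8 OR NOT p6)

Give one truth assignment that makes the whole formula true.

p1 = F, p2 = F, p3 = F, p4 = F, p5 = F, p6 = F, p7 = T, p8 = T

Check each clause:
  1. (NOT p5 OR NOT p3 OR p6) — NOT p5 is true.
  2. (NOT p7 OR NOT p6 OR p5) — NOT p6 is true.
  3. (NOT p5 OR p6 OR NOT p1) — NOT p5 is true.
  4. (NOT p4 OR p5 OR NOT p1) — NOT p4 is true.
  5. (NOT p3 OR NOT p8) — NOT p3 is true.
  6. (NOT p1 OR NOT p8 OR NOT p7) — NOT p1 is true.
  7. (NOT p4 OR NOT p6) — NOT p6 is true.
  8. (NOT p6) — NOT p6 is true.
  9. (NOT p3 OR NOT p2) — NOT p3 is true.
  10. (p7) — p7 is true.
  11. (NOT p4 OR NOT p5) — NOT p5 is true.
  12. (NOT p3 OR NOT p5 OR p2) — NOT p5 is true.
  13. (p1 OR NOT p4 OR NOT p2) — NOT p4 is true.
  14. (NOT p1 OR NOT p7 OR p8) — p8 is true.
  15. (NOT p4 OR p6 OR NOT p3) — NOT p4 is true.
  16. (NOT p4 OR NOT p8 OR NOT p6) — NOT p6 is true.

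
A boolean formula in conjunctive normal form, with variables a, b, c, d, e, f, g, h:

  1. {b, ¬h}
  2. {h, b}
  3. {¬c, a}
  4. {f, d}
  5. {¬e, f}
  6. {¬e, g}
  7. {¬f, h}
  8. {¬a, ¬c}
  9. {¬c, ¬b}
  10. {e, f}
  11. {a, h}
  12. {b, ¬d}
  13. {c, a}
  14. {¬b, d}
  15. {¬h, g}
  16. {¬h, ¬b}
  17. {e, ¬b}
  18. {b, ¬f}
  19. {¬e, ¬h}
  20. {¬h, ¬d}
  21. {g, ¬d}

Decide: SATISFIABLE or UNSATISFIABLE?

UNSATISFIABLE

b = True:
  propagation gives c=False, a=True, d=True, h=False; an empty clause results — contradiction.
b = False:
  propagation gives h=False; an empty clause results — contradiction.
Every branch closes, so no satisfying assignment exists.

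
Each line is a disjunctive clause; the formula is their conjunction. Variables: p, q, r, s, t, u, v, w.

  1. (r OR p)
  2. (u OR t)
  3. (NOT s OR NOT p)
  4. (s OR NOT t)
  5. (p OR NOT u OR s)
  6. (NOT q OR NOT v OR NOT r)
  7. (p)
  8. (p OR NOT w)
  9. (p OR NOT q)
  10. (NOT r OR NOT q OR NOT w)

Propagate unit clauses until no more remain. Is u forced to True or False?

True

(p) is a unit clause: p = True.
In (NOT s OR NOT p), NOT p is now false; NOT s must hold, so s = False.
In (s OR NOT t), s is now false; NOT t must hold, so t = False.
(t OR u) with t = False leaves only u, so u = True.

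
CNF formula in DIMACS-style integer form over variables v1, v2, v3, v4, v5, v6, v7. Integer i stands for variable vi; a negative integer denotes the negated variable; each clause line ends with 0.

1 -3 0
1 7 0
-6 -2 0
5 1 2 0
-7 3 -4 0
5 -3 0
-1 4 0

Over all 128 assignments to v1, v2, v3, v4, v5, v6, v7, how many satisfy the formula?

Case analysis on v1 and v3:
  v1=T, v3=T: v7 free; 3 ways for (v2,v4,v5,v6) × 2^1 = 6.
  v1=T, v3=F: v5 free; 3 ways for (v2,v4,v6,v7) × 2^1 = 6.
  v1=F, v3=T: a clause becomes empty — 0.
  v1=F, v3=F: remaining (v2,v4,v5,v6,v7) ∈ {(F,F,T,F,T); (F,F,T,T,T); (T,F,F,F,T); (T,F,T,F,T)} — 4.
Total: 6 + 6 + 0 + 4 = 16.

16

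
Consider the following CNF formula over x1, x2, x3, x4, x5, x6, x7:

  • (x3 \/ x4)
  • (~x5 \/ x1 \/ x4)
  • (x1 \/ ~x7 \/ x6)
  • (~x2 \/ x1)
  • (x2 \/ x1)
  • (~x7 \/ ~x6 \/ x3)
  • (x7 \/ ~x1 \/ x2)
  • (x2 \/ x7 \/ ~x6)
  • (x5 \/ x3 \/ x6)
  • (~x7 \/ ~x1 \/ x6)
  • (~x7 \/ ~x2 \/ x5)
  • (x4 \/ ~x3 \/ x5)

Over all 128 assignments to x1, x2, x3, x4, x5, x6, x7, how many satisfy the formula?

Case analysis on x1 and x7:
  x1=1, x7=1: 5 of the 32 assignments to (x2,x3,x4,x5,x6) work.
  x1=1, x7=0: 9 of the 32 assignments to (x2,x3,x4,x5,x6) work.
  x1=0, x7=1: a clause becomes empty — 0.
  x1=0, x7=0: a clause becomes empty — 0.
Total: 5 + 9 + 0 + 0 = 14.

14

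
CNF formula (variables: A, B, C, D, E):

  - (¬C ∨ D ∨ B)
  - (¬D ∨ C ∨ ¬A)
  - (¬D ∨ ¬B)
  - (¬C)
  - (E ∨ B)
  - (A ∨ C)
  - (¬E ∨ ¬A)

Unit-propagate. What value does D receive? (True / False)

False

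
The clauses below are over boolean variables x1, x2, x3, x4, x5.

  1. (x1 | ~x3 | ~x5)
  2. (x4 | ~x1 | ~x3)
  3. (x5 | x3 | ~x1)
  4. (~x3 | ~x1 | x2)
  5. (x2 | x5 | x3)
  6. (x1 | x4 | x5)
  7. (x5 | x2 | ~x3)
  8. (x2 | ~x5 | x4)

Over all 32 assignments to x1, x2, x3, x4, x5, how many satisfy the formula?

10

Split on x3, then x5.
  x3=1, x5=1: remaining (x1,x2,x4) ∈ {(1,1,1)} — 1.
  x3=1, x5=0: remaining (x1,x2,x4) ∈ {(0,1,1); (1,1,1)} — 2.
  x3=0, x5=1: x1 free; 3 ways for (x2,x4) × 2^1 = 6.
  x3=0, x5=0: remaining (x1,x2,x4) ∈ {(0,1,1)} — 1.
Total: 1 + 2 + 6 + 1 = 10.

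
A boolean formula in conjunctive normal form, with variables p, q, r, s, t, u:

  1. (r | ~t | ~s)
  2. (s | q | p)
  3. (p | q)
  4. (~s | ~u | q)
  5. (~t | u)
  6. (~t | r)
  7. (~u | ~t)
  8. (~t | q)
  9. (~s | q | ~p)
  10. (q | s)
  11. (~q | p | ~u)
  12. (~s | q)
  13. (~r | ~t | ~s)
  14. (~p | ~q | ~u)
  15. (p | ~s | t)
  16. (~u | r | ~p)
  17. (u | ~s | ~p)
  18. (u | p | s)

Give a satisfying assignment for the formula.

p=T, q=T, r=F, s=F, t=F, u=F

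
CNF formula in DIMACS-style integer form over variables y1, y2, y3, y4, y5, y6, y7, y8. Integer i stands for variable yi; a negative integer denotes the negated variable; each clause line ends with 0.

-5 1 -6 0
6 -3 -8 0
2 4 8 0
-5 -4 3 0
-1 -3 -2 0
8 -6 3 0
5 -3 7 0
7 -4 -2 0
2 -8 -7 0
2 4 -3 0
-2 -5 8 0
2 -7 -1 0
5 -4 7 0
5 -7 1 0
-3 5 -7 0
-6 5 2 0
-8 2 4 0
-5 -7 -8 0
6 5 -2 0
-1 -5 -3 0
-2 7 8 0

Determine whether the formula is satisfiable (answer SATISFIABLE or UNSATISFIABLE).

SATISFIABLE

Try y1 = True.
Try y2 = True.
  then y3 is forced to False.
The remaining clauses are satisfied by y4 = False, y5 = False, y6 = True, y7 = True, y8 = True.
So y1 = 1  y2 = 1  y3 = 0  y4 = 0  y5 = 0  y6 = 1  y7 = 1  y8 = 1 is a satisfying assignment.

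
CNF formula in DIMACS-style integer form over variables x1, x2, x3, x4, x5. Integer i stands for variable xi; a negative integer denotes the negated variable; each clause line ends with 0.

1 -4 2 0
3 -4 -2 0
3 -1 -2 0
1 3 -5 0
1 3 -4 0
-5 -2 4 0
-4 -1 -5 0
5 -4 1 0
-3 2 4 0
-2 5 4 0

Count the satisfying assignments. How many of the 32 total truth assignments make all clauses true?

Satisfying assignments:
  x1=0 x2=0 x3=0 x4=0 x5=0
  x1=0 x2=1 x3=1 x4=1 x5=1
  x1=1 x2=0 x3=0 x4=0 x5=0
  x1=1 x2=0 x3=0 x4=0 x5=1
  x1=1 x2=0 x3=0 x4=1 x5=0
  x1=1 x2=0 x3=1 x4=1 x5=0
  x1=1 x2=1 x3=1 x4=1 x5=0
Count: 7.

7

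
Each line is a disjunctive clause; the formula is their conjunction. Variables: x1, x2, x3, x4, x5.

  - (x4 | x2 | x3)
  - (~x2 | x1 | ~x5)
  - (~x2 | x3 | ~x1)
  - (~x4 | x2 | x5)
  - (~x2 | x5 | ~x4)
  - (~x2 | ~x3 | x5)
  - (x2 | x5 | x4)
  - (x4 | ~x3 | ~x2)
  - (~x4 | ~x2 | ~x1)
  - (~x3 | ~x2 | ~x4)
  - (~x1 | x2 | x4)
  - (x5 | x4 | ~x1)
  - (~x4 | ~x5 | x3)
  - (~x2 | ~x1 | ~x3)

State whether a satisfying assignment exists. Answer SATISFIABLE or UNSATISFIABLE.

SATISFIABLE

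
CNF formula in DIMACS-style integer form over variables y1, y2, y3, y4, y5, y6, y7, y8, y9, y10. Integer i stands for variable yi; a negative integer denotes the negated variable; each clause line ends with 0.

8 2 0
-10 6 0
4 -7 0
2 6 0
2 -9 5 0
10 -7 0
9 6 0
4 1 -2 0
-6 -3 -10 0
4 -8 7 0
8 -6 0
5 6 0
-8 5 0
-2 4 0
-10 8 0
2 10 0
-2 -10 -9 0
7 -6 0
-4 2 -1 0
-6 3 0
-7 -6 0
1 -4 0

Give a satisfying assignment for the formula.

y1 = True, y2 = True, y3 = False, y4 = True, y5 = True, y6 = False, y7 = False, y8 = True, y9 = True, y10 = False

Check each clause:
  1. (y8 OR y2) — y8 is true.
  2. (y6 OR NOT y10) — NOT y10 is true.
  3. (y4 OR NOT y7) — NOT y7 is true.
  4. (y6 OR y2) — y2 is true.
  5. (y5 OR NOT y9 OR y2) — y2 is true.
  6. (y10 OR NOT y7) — NOT y7 is true.
  7. (y6 OR y9) — y9 is true.
  8. (NOT y2 OR y1 OR y4) — y1 is true.
  9. (NOT y10 OR NOT y6 OR NOT y3) — NOT y6 is true.
  10. (NOT y8 OR y4 OR y7) — y4 is true.
  11. (NOT y6 OR y8) — y8 is true.
  12. (y6 OR y5) — y5 is true.
  13. (y5 OR NOT y8) — y5 is true.
  14. (y4 OR NOT y2) — y4 is true.
  15. (NOT y10 OR y8) — y8 is true.
  16. (y2 OR y10) — y2 is true.
  17. (NOT y2 OR NOT y10 OR NOT y9) — NOT y10 is true.
  18. (y7 OR NOT y6) — NOT y6 is true.
  19. (NOT y1 OR NOT y4 OR y2) — y2 is true.
  20. (NOT y6 OR y3) — NOT y6 is true.
  21. (NOT y6 OR NOT y7) — NOT y7 is true.
  22. (NOT y4 OR y1) — y1 is true.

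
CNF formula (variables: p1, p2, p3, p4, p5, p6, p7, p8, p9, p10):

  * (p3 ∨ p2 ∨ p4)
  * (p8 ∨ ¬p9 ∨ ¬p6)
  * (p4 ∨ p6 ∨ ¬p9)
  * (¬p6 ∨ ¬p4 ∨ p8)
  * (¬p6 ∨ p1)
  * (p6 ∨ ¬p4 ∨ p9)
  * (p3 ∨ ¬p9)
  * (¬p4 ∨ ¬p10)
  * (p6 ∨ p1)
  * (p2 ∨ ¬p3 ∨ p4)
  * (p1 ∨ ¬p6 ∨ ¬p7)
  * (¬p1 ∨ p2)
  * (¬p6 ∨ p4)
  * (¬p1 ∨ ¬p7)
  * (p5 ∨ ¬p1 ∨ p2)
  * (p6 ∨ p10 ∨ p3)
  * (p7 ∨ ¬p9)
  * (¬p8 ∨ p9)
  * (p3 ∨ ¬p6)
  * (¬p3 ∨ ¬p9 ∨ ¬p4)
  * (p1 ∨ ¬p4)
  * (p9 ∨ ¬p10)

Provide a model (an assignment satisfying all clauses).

p1=T, p2=T, p3=T, p4=F, p5=F, p6=F, p7=F, p8=F, p9=F, p10=F

p2 occurs only positively in the remaining clauses — set p2 = True.
Try p1 = True.
  then p7 is forced to False.
  then p9 is forced to False.
  then p8 is forced to False.
  then p10 is forced to False.
Set p3 = True and propagate.
Set p4 = False and propagate.
  then p6 is forced to False.
p5 is now unconstrained; take p5 = False.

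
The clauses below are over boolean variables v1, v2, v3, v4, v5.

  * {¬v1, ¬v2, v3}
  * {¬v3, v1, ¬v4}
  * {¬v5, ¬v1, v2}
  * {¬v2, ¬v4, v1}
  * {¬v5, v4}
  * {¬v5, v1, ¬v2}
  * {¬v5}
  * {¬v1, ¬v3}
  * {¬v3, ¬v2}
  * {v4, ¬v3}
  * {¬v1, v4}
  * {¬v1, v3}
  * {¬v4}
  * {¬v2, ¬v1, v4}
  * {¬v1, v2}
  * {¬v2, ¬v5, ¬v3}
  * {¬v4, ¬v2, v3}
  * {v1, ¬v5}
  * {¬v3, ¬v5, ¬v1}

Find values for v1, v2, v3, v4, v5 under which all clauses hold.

v1=False, v2=False, v3=False, v4=False, v5=False

The clause (¬v5) is unit: v5 must be False.
Unit propagation: (¬v4) forces v4 = False.
Unit propagation: (¬v3) forces v3 = False.
Unit propagation: (¬v1) forces v1 = False.
v2 is now unconstrained; take v2 = False.
Every clause has at least one true literal under this assignment.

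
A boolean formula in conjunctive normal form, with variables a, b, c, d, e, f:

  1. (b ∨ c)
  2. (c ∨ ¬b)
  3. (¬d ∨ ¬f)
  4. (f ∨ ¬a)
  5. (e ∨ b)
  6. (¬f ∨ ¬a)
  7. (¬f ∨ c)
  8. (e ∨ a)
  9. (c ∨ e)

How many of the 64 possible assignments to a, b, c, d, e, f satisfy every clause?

Satisfying assignments:
  a=0 b=0 c=1 d=0 e=1 f=0
  a=0 b=0 c=1 d=0 e=1 f=1
  a=0 b=0 c=1 d=1 e=1 f=0
  a=0 b=1 c=1 d=0 e=1 f=0
  a=0 b=1 c=1 d=0 e=1 f=1
  a=0 b=1 c=1 d=1 e=1 f=0
That's 6 in total.

6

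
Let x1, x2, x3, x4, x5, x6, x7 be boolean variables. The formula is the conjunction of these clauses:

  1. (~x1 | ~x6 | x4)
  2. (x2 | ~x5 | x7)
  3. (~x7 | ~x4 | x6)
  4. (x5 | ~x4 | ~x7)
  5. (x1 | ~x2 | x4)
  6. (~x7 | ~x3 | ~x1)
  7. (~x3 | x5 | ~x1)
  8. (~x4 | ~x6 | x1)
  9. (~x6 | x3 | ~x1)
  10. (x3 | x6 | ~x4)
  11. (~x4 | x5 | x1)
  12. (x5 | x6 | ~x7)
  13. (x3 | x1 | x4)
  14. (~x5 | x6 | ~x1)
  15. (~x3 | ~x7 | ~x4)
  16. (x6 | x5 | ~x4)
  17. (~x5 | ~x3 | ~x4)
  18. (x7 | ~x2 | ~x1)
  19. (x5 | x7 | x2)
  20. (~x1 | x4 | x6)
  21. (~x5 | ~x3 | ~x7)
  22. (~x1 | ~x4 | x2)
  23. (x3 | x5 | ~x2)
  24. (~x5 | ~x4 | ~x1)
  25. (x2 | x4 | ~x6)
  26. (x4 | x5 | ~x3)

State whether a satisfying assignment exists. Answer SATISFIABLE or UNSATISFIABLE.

UNSATISFIABLE

x4 = True:
  x5 = True:
    propagation gives x3=False, x6=True, x1=True; an empty clause results — contradiction.
  x5 = False:
    propagation gives x7=False, x1=True, x3=False, x6=False; an empty clause results — contradiction.
x4 = False:
  x1 = True:
    propagation gives x6=False; an empty clause results — contradiction.
  x1 = False:
    propagation gives x2=False, x3=True, x6=False, x5=True; an empty clause results — contradiction.
Every branch closes, so no satisfying assignment exists.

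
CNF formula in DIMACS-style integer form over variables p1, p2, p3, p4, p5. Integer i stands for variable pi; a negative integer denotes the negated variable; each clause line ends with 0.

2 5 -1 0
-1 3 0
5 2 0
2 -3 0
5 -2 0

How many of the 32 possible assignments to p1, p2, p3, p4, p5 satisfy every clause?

8

Satisfying assignments:
  p1=F p2=F p3=F p4=F p5=T
  p1=F p2=F p3=F p4=T p5=T
  p1=F p2=T p3=F p4=F p5=T
  p1=F p2=T p3=F p4=T p5=T
  p1=F p2=T p3=T p4=F p5=T
  p1=F p2=T p3=T p4=T p5=T
  p1=T p2=T p3=T p4=F p5=T
  p1=T p2=T p3=T p4=T p5=T
That's 8 in total.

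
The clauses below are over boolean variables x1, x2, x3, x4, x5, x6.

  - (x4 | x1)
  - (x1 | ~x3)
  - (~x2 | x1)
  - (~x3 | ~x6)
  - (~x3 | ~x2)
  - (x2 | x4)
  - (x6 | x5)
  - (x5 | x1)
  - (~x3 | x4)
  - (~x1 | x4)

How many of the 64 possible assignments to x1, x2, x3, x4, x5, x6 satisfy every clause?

Split on x1, then x3.
  x1=1, x3=1: remaining (x2,x4,x5,x6) ∈ {(0,1,1,0)} — 1.
  x1=1, x3=0: x2 free; 3 ways for (x4,x5,x6) × 2^1 = 6.
  x1=0, x3=1: a clause becomes empty — 0.
  x1=0, x3=0: remaining (x2,x4,x5,x6) ∈ {(0,1,1,0); (0,1,1,1)} — 2.
Total: 1 + 6 + 0 + 2 = 9.

9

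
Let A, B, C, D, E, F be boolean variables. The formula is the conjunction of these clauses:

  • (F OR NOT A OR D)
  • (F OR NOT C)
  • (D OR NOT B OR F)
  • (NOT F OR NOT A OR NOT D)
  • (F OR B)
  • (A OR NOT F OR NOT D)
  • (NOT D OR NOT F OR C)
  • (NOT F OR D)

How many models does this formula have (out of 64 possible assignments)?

4

The models are:
  A=F B=T C=F D=T E=F F=F
  A=F B=T C=F D=T E=T F=F
  A=T B=T C=F D=T E=F F=F
  A=T B=T C=F D=T E=T F=F
Count: 4.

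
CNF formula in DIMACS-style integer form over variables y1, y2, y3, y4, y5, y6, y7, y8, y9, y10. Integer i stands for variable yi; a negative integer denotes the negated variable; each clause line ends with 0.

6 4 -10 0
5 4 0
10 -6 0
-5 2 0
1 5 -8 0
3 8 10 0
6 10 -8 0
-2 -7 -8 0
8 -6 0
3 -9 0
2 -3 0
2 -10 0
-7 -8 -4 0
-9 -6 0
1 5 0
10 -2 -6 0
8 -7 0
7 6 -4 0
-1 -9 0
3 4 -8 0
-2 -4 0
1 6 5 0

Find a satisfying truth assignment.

Pure literal: y9 appears only negated; assign y9 = False.
Set y1 = False and propagate.
  then y5 is forced to True.
  then y2 is forced to True.
  then y4 is forced to False.
Try y3 = True.
Set y6 = False and propagate.
  then y10 is forced to False.
  then y8 is forced to False.
  then y7 is forced to False.

y1=0  y2=1  y3=1  y4=0  y5=1  y6=0  y7=0  y8=0  y9=0  y10=0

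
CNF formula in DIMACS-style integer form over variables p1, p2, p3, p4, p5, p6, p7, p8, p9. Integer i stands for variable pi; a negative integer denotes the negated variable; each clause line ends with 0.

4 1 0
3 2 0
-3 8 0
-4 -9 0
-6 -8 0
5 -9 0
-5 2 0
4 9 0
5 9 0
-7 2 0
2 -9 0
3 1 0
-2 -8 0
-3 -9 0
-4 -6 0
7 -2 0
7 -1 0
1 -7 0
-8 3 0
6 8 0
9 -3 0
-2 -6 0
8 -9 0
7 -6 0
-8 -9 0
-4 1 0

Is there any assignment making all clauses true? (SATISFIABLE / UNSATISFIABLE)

p9 = True:
  propagation gives p4=False, p1=True, p5=True, p2=True; an empty clause results — contradiction.
p9 = False:
  propagation gives p4=True, p5=True, p2=True, p8=False; an empty clause results — contradiction.
Every branch closes, so no satisfying assignment exists.

UNSATISFIABLE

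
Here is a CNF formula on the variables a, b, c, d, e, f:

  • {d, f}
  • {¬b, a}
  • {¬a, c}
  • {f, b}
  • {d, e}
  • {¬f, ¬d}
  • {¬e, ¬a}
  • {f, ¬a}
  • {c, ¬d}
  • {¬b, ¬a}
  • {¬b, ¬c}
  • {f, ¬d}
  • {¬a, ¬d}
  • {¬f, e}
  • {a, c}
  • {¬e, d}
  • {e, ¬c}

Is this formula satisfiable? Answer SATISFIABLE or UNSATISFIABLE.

a = True:
  propagation gives c=True, e=False; an empty clause results — contradiction.
a = False:
  propagation gives b=False, f=True, d=False, e=True; an empty clause results — contradiction.
Every branch closes, so no satisfying assignment exists.

UNSATISFIABLE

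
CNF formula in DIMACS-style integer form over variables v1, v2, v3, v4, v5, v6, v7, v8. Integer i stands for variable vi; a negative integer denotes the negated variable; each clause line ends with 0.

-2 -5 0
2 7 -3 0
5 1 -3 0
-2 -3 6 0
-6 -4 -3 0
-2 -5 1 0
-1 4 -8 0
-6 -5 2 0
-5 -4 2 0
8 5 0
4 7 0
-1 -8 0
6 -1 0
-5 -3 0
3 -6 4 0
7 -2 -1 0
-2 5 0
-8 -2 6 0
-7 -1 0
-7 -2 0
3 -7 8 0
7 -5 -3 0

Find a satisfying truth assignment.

Set v1 = False and propagate.
Set v2 = False and propagate.
The remaining clauses are satisfied by v3 = False, v4 = False, v5 = True, v6 = False, v7 = True, v8 = True.
Check each clause:
  1. {¬v5, ¬v2} — ¬v2 is true.
  2. {v7, v2, ¬v3} — ¬v3 is true.
  3. {v1, ¬v3, v5} — v5 is true.
  4. {¬v2, v6, ¬v3} — ¬v3 is true.
  5. {¬v4, ¬v6, ¬v3} — ¬v6 is true.
  6. {¬v5, ¬v2, v1} — ¬v2 is true.
  7. {¬v8, v4, ¬v1} — ¬v1 is true.
  8. {v2, ¬v5, ¬v6} — ¬v6 is true.
  9. {¬v5, ¬v4, v2} — ¬v4 is true.
  10. {v5, v8} — v8 is true.
  11. {v4, v7} — v7 is true.
  12. {¬v8, ¬v1} — ¬v1 is true.
  13. {v6, ¬v1} — ¬v1 is true.
  14. {¬v5, ¬v3} — ¬v3 is true.
  15. {v4, v3, ¬v6} — ¬v6 is true.
  16. {v7, ¬v2, ¬v1} — ¬v2 is true.
  17. {¬v2, v5} — v5 is true.
  18. {¬v2, v6, ¬v8} — ¬v2 is true.
  19. {¬v7, ¬v1} — ¬v1 is true.
  20. {¬v2, ¬v7} — ¬v2 is true.
  21. {v8, v3, ¬v7} — v8 is true.
  22. {¬v5, v7, ¬v3} — ¬v3 is true.

v1=F, v2=F, v3=F, v4=F, v5=T, v6=F, v7=T, v8=T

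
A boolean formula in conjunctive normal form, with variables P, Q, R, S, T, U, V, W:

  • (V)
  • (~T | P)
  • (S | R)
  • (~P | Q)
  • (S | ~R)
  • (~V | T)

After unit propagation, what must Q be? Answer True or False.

True

(V) is a unit clause: V = True.
From (~V | T) and V = True: T = True.
(P | ~T): since T = True, the clause reduces to (P). P = True.
(Q | ~P): since P = True, the clause reduces to (Q). Q = True.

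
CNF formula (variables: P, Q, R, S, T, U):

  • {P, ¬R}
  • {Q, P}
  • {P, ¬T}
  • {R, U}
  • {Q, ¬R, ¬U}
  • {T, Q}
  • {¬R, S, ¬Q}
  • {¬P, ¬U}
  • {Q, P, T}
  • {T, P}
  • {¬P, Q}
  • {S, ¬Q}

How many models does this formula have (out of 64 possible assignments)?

The models are:
  P=T Q=T R=T S=T T=F U=F
  P=T Q=T R=T S=T T=T U=F
Count: 2.

2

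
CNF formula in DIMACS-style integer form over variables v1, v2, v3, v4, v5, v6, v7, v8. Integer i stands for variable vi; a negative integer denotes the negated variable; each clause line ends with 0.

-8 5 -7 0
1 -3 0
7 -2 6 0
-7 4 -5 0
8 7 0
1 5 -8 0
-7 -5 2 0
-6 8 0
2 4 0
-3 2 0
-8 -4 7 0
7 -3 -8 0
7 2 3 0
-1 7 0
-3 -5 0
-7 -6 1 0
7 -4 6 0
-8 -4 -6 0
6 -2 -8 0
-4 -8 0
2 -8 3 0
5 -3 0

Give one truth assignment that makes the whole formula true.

Set v1 = False and propagate.
  then v3 is forced to False.
For the remaining variables, v2 = True, v4 = True, v5 = False, v6 = False, v7 = True, v8 = False works.

v1 = 0  v2 = 1  v3 = 0  v4 = 1  v5 = 0  v6 = 0  v7 = 1  v8 = 0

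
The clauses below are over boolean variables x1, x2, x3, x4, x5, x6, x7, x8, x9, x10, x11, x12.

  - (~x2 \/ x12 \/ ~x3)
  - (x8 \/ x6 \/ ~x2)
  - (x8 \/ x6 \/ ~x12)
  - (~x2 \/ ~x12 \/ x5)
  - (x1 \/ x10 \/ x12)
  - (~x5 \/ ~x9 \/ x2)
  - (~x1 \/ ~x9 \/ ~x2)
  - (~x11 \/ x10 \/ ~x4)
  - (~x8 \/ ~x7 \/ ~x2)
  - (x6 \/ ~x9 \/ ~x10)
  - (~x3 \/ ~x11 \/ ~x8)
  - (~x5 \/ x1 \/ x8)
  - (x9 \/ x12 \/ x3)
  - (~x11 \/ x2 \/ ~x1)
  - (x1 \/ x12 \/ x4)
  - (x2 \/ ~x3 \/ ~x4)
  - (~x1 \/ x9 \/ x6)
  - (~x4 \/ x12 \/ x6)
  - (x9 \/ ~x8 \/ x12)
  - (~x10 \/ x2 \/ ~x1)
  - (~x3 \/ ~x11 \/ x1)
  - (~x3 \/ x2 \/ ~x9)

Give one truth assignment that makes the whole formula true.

x1=0, x2=0, x3=0, x4=0, x5=0, x6=0, x7=0, x8=1, x9=1, x10=0, x11=1, x12=1

Check each clause:
  1. (~x2 \/ ~x3 \/ x12) — x12 is true.
  2. (x6 \/ ~x2 \/ x8) — x8 is true.
  3. (x6 \/ ~x12 \/ x8) — x8 is true.
  4. (~x2 \/ ~x12 \/ x5) — ~x2 is true.
  5. (x1 \/ x10 \/ x12) — x12 is true.
  6. (~x9 \/ ~x5 \/ x2) — ~x5 is true.
  7. (~x2 \/ ~x1 \/ ~x9) — ~x1 is true.
  8. (~x4 \/ ~x11 \/ x10) — ~x4 is true.
  9. (~x2 \/ ~x7 \/ ~x8) — ~x7 is true.
  10. (~x9 \/ x6 \/ ~x10) — ~x10 is true.
  11. (~x8 \/ ~x11 \/ ~x3) — ~x3 is true.
  12. (~x5 \/ x8 \/ x1) — x8 is true.
  13. (x3 \/ x12 \/ x9) — x9 is true.
  14. (~x1 \/ ~x11 \/ x2) — ~x1 is true.
  15. (x12 \/ x4 \/ x1) — x12 is true.
  16. (x2 \/ ~x4 \/ ~x3) — ~x4 is true.
  17. (x6 \/ ~x1 \/ x9) — x9 is true.
  18. (x6 \/ ~x4 \/ x12) — ~x4 is true.
  19. (x12 \/ x9 \/ ~x8) — x9 is true.
  20. (~x10 \/ ~x1 \/ x2) — ~x10 is true.
  21. (x1 \/ ~x3 \/ ~x11) — ~x3 is true.
  22. (~x3 \/ ~x9 \/ x2) — ~x3 is true.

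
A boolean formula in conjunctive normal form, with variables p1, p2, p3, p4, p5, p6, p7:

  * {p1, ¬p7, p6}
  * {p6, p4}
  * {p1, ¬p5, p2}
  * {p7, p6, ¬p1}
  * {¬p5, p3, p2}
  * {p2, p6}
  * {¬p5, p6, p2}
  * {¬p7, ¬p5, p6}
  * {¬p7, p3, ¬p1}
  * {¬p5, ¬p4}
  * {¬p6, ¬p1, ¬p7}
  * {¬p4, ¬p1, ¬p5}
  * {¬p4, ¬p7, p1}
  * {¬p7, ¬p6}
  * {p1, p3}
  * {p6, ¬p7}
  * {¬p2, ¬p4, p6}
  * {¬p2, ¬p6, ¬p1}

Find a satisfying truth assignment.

p1=F, p2=T, p3=T, p4=F, p5=T, p6=T, p7=F

Check each clause:
  1. {p1, p6, ¬p7} — ¬p7 is true.
  2. {p6, p4} — p6 is true.
  3. {p2, p1, ¬p5} — p2 is true.
  4. {p6, ¬p1, p7} — p6 is true.
  5. {¬p5, p3, p2} — p2 is true.
  6. {p2, p6} — p2 is true.
  7. {p6, p2, ¬p5} — p2 is true.
  8. {p6, ¬p7, ¬p5} — ¬p7 is true.
  9. {¬p1, p3, ¬p7} — ¬p7 is true.
  10. {¬p4, ¬p5} — ¬p4 is true.
  11. {¬p7, ¬p1, ¬p6} — ¬p7 is true.
  12. {¬p5, ¬p4, ¬p1} — ¬p4 is true.
  13. {p1, ¬p4, ¬p7} — ¬p4 is true.
  14. {¬p7, ¬p6} — ¬p7 is true.
  15. {p3, p1} — p3 is true.
  16. {¬p7, p6} — ¬p7 is true.
  17. {¬p2, ¬p4, p6} — ¬p4 is true.
  18. {¬p1, ¬p2, ¬p6} — ¬p1 is true.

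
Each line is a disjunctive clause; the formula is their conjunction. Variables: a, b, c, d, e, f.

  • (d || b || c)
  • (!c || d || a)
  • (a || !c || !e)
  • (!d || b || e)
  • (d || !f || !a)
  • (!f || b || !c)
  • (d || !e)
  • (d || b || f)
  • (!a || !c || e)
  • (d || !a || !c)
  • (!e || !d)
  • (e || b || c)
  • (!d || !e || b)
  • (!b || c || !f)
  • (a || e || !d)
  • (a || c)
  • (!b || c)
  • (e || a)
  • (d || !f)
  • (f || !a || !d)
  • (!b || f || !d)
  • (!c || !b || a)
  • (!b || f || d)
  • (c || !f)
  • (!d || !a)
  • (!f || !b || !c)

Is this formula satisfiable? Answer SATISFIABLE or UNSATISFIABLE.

UNSATISFIABLE

d = True:
  propagation gives e=False, b=True, a=True; an empty clause results — contradiction.
d = False:
  propagation gives e=False, a=True, f=False, b=True; an empty clause results — contradiction.
Every branch closes, so no satisfying assignment exists.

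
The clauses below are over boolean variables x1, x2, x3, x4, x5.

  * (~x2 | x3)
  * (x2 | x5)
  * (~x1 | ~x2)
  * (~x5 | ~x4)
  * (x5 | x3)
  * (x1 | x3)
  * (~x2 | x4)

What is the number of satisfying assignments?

The models are:
  x1=F x2=F x3=T x4=F x5=T
  x1=F x2=T x3=T x4=T x5=F
  x1=T x2=F x3=F x4=F x5=T
  x1=T x2=F x3=T x4=F x5=T
That's 4 in total.

4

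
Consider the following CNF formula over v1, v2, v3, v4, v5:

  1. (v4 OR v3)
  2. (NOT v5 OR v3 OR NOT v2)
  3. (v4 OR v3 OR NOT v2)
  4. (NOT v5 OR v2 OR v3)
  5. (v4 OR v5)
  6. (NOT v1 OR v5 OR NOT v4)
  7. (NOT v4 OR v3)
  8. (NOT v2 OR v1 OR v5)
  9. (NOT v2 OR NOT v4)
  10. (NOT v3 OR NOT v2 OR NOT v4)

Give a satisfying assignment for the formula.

Set v1 = True and propagate.
For the remaining variables, v2 = False, v3 = True, v4 = True, v5 = True works.
Check each clause:
  1. (v4 OR v3) — v3 is true.
  2. (v3 OR NOT v5 OR NOT v2) — v3 is true.
  3. (v4 OR v3 OR NOT v2) — v3 is true.
  4. (NOT v5 OR v2 OR v3) — v3 is true.
  5. (v5 OR v4) — v4 is true.
  6. (NOT v1 OR NOT v4 OR v5) — v5 is true.
  7. (NOT v4 OR v3) — v3 is true.
  8. (v1 OR NOT v2 OR v5) — v1 is true.
  9. (NOT v2 OR NOT v4) — NOT v2 is true.
  10. (NOT v3 OR NOT v4 OR NOT v2) — NOT v2 is true.

v1 = True  v2 = False  v3 = True  v4 = True  v5 = True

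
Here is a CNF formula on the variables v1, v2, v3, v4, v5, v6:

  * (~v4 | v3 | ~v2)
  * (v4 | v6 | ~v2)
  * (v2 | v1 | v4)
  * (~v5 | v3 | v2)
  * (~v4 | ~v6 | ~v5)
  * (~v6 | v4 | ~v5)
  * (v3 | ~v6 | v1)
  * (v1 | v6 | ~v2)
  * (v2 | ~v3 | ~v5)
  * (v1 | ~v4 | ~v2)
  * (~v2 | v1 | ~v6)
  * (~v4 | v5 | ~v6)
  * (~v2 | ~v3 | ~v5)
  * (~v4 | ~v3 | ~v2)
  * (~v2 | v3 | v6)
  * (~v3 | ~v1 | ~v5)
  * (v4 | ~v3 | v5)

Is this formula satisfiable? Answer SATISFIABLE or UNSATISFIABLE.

Set v1 = True and propagate.
Try v2 = False.
Branch on v3: take v3 = True.
  then v5 is forced to False.
  then v4 is forced to True.
  then v6 is forced to False.
So v1 = T, v2 = F, v3 = T, v4 = T, v5 = F, v6 = F is a satisfying assignment.

SATISFIABLE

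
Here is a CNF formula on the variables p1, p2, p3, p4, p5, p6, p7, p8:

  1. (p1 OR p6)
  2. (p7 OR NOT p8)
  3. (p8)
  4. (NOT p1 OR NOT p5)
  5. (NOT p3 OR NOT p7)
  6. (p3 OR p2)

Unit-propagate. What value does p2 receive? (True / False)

True

(p8) stands alone — p8 = True.
From (p7 OR NOT p8) and p8 = True: p7 = True.
(NOT p3 OR NOT p7) with p7 = True leaves only NOT p3, so p3 = False.
In (p2 OR p3), p3 is now false; p2 must hold, so p2 = True.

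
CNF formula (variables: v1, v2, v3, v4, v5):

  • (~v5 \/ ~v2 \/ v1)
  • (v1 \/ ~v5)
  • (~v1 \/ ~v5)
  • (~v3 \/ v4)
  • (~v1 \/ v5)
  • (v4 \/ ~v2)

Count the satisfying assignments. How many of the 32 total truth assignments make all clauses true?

The models are:
  v1=0 v2=0 v3=0 v4=0 v5=0
  v1=0 v2=0 v3=0 v4=1 v5=0
  v1=0 v2=0 v3=1 v4=1 v5=0
  v1=0 v2=1 v3=0 v4=1 v5=0
  v1=0 v2=1 v3=1 v4=1 v5=0
Count: 5.

5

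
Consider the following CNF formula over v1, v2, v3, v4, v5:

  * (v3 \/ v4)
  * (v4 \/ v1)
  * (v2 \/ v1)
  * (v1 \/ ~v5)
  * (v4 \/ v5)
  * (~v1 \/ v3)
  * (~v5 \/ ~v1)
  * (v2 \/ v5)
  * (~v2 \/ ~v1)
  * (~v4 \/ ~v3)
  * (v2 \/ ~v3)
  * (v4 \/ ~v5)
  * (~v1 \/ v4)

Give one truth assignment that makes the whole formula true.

Set v1 = False and propagate.
  then v4 is forced to True.
  then v2 is forced to True.
  then v5 is forced to False.
  then v3 is forced to False.

v1=0  v2=1  v3=0  v4=1  v5=0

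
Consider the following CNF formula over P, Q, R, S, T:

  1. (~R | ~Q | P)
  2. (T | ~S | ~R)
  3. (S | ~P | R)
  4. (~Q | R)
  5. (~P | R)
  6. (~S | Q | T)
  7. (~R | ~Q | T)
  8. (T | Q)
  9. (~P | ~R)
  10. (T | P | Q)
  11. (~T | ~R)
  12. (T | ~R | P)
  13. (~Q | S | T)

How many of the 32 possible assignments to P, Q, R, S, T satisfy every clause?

2

Satisfying assignments:
  P=0 Q=0 R=0 S=0 T=1
  P=0 Q=0 R=0 S=1 T=1
Count: 2.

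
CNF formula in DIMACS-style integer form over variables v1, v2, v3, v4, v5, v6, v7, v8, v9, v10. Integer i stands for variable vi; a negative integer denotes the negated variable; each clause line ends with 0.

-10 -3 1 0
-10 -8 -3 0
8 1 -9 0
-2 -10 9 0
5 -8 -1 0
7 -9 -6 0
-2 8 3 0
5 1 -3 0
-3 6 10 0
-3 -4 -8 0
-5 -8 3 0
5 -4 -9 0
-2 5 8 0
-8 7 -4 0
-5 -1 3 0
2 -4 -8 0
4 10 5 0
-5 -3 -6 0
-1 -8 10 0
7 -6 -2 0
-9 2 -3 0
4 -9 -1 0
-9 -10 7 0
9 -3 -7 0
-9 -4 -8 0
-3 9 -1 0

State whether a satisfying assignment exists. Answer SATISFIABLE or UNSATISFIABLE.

SATISFIABLE

Branch on v1: take v1 = True.
Set v2 = False and propagate.
Branch on v3: take v3 = False.
  then v5 is forced to False.
  then v8 is forced to False.
The remaining clauses are satisfied by v4 = False, v6 = False, v7 = False, v9 = False, v10 = True.
Every clause has at least one true literal under this assignment.
So v1=True, v2=False, v3=False, v4=False, v5=False, v6=False, v7=False, v8=False, v9=False, v10=True is a satisfying assignment.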